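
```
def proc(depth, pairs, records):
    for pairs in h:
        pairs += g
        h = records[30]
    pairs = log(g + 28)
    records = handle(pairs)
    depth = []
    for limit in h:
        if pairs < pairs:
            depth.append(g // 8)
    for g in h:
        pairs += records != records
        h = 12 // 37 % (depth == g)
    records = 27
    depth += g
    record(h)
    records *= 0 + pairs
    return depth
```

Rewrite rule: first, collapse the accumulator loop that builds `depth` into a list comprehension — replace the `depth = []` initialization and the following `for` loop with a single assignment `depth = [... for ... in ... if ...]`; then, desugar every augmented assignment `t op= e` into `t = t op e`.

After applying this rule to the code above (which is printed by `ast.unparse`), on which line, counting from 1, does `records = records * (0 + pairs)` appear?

Transformed code:
def proc(depth, pairs, records):
    for pairs in h:
        pairs = pairs + g
        h = records[30]
    pairs = log(g + 28)
    records = handle(pairs)
    depth = [g // 8 for limit in h if pairs < pairs]
    for g in h:
        pairs = pairs + (records != records)
        h = 12 // 37 % (depth == g)
    records = 27
    depth = depth + g
    record(h)
    records = records * (0 + pairs)
    return depth

14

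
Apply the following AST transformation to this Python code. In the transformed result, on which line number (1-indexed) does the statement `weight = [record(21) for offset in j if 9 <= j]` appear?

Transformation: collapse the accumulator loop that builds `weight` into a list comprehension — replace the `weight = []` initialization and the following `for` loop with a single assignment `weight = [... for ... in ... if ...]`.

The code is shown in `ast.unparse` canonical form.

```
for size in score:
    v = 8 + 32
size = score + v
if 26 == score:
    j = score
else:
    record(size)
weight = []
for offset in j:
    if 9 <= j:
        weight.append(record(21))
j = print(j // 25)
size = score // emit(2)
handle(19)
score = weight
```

8

Transformed code:
for size in score:
    v = 8 + 32
size = score + v
if 26 == score:
    j = score
else:
    record(size)
weight = [record(21) for offset in j if 9 <= j]
j = print(j // 25)
size = score // emit(2)
handle(19)
score = weight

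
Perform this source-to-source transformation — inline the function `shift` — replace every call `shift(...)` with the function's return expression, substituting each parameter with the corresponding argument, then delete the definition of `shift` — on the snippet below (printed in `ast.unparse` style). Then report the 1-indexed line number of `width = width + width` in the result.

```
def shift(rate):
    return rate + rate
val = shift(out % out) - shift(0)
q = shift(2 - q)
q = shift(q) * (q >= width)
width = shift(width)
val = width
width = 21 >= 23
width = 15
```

4

Transformed code:
val = out % out + out % out - (0 + 0)
q = 2 - q + (2 - q)
q = (q + q) * (q >= width)
width = width + width
val = width
width = 21 >= 23
width = 15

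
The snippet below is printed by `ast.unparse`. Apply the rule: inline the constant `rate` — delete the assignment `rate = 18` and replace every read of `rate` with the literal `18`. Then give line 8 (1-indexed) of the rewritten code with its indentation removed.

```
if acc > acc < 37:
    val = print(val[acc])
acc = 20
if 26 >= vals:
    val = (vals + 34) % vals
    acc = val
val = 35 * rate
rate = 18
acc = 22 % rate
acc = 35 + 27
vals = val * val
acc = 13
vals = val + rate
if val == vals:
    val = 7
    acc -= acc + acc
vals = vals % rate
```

acc = 22 % 18

Transformed code:
if acc > acc < 37:
    val = print(val[acc])
acc = 20
if 26 >= vals:
    val = (vals + 34) % vals
    acc = val
val = 35 * 18
acc = 22 % 18
acc = 35 + 27
vals = val * val
acc = 13
vals = val + 18
if val == vals:
    val = 7
    acc -= acc + acc
vals = vals % 18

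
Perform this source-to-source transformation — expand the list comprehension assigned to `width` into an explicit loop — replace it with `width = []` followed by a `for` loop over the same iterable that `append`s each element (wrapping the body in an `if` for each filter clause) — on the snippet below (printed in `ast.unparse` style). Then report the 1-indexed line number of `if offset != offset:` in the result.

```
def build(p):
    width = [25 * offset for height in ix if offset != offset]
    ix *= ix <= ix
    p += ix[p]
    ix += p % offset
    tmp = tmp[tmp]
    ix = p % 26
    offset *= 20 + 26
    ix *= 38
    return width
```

4

Transformed code:
def build(p):
    width = []
    for height in ix:
        if offset != offset:
            width.append(25 * offset)
    ix *= ix <= ix
    p += ix[p]
    ix += p % offset
    tmp = tmp[tmp]
    ix = p % 26
    offset *= 20 + 26
    ix *= 38
    return width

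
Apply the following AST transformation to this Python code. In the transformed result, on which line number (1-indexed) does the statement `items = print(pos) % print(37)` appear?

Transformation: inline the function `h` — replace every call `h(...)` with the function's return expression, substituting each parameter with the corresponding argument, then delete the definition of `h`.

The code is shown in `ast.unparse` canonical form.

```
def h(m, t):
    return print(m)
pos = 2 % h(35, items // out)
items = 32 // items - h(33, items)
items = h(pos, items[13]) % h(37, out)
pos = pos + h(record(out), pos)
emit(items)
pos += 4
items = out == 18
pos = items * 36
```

Transformed code:
pos = 2 % print(35)
items = 32 // items - print(33)
items = print(pos) % print(37)
pos = pos + print(record(out))
emit(items)
pos += 4
items = out == 18
pos = items * 36

3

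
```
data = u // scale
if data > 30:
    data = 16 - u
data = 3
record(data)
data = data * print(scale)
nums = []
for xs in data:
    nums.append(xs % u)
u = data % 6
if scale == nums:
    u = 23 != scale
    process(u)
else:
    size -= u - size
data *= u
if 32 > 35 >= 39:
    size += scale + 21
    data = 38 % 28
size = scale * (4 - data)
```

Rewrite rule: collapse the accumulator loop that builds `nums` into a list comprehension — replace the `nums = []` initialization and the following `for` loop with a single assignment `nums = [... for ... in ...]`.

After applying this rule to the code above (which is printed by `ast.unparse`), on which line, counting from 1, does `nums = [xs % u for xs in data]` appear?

7

Transformed code:
data = u // scale
if data > 30:
    data = 16 - u
data = 3
record(data)
data = data * print(scale)
nums = [xs % u for xs in data]
u = data % 6
if scale == nums:
    u = 23 != scale
    process(u)
else:
    size -= u - size
data *= u
if 32 > 35 >= 39:
    size += scale + 21
    data = 38 % 28
size = scale * (4 - data)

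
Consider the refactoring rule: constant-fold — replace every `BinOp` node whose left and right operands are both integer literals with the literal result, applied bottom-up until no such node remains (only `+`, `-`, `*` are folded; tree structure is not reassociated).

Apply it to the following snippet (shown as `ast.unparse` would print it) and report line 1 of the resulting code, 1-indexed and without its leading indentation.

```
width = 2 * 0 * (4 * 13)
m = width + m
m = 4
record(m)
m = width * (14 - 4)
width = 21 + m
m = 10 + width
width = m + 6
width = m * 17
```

Transformed code:
width = 0
m = width + m
m = 4
record(m)
m = width * 10
width = 21 + m
m = 10 + width
width = m + 6
width = m * 17

width = 0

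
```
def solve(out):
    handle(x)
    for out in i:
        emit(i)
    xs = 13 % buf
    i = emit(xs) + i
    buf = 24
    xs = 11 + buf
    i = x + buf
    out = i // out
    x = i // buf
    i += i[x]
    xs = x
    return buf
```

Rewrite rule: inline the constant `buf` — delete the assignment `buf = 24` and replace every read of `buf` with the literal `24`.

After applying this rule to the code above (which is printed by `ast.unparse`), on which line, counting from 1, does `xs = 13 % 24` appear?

5

Transformed code:
def solve(out):
    handle(x)
    for out in i:
        emit(i)
    xs = 13 % 24
    i = emit(xs) + i
    xs = 11 + 24
    i = x + 24
    out = i // out
    x = i // 24
    i += i[x]
    xs = x
    return 24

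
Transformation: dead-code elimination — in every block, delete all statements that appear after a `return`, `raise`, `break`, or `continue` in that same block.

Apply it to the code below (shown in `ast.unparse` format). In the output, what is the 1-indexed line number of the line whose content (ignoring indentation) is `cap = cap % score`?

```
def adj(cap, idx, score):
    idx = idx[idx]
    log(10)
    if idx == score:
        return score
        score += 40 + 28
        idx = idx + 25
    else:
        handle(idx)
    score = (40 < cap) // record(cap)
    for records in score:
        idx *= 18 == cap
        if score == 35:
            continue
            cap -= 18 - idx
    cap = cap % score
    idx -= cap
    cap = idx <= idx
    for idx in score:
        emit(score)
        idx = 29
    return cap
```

Transformed code:
def adj(cap, idx, score):
    idx = idx[idx]
    log(10)
    if idx == score:
        return score
    else:
        handle(idx)
    score = (40 < cap) // record(cap)
    for records in score:
        idx *= 18 == cap
        if score == 35:
            continue
    cap = cap % score
    idx -= cap
    cap = idx <= idx
    for idx in score:
        emit(score)
        idx = 29
    return cap

13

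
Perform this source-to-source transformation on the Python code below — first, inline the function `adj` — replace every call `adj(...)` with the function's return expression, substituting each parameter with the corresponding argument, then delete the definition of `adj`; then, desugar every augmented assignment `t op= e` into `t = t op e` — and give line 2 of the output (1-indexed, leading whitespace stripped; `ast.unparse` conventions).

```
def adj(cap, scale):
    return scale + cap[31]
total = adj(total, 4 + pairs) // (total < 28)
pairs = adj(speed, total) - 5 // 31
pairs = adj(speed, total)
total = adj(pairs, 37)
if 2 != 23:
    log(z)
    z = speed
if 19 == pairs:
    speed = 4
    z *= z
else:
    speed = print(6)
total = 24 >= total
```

pairs = total + speed[31] - 5 // 31

Transformed code:
total = (4 + pairs + total[31]) // (total < 28)
pairs = total + speed[31] - 5 // 31
pairs = total + speed[31]
total = 37 + pairs[31]
if 2 != 23:
    log(z)
    z = speed
if 19 == pairs:
    speed = 4
    z = z * z
else:
    speed = print(6)
total = 24 >= total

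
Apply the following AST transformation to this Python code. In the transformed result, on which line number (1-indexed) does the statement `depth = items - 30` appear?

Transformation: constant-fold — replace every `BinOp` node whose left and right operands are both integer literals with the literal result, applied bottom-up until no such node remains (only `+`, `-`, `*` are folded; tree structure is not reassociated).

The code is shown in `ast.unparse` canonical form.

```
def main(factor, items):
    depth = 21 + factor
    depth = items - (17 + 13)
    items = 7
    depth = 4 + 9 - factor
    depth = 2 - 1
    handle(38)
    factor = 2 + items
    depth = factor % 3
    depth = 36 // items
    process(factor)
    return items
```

3

Transformed code:
def main(factor, items):
    depth = 21 + factor
    depth = items - 30
    items = 7
    depth = 13 - factor
    depth = 1
    handle(38)
    factor = 2 + items
    depth = factor % 3
    depth = 36 // items
    process(factor)
    return items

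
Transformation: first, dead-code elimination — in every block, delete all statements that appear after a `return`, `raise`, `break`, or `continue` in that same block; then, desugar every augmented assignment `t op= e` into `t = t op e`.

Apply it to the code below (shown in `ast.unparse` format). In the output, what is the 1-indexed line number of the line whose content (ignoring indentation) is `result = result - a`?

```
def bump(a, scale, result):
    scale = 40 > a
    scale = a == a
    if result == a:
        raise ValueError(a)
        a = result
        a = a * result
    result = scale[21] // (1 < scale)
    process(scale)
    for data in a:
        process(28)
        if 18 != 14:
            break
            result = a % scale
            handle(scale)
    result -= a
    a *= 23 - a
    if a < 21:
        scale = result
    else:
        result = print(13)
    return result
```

12

Transformed code:
def bump(a, scale, result):
    scale = 40 > a
    scale = a == a
    if result == a:
        raise ValueError(a)
    result = scale[21] // (1 < scale)
    process(scale)
    for data in a:
        process(28)
        if 18 != 14:
            break
    result = result - a
    a = a * (23 - a)
    if a < 21:
        scale = result
    else:
        result = print(13)
    return result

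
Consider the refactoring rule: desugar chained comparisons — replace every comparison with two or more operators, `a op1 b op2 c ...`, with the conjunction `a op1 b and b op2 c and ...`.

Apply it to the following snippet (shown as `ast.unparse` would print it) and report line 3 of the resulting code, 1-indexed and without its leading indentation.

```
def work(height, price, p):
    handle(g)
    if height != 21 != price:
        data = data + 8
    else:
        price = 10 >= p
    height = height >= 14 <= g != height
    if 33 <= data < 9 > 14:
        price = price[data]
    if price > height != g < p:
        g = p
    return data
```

if height != 21 and 21 != price:

Transformed code:
def work(height, price, p):
    handle(g)
    if height != 21 and 21 != price:
        data = data + 8
    else:
        price = 10 >= p
    height = height >= 14 and 14 <= g and (g != height)
    if 33 <= data and data < 9 and (9 > 14):
        price = price[data]
    if price > height and height != g and (g < p):
        g = p
    return data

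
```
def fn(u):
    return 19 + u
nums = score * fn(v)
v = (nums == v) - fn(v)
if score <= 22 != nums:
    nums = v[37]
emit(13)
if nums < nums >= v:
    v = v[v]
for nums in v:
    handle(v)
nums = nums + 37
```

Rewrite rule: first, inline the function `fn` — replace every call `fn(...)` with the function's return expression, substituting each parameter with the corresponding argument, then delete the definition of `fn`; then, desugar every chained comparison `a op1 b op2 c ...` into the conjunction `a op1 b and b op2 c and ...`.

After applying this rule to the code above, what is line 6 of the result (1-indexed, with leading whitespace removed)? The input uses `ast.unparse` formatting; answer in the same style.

Transformed code:
nums = score * (19 + v)
v = (nums == v) - (19 + v)
if score <= 22 and 22 != nums:
    nums = v[37]
emit(13)
if nums < nums and nums >= v:
    v = v[v]
for nums in v:
    handle(v)
nums = nums + 37

if nums < nums and nums >= v:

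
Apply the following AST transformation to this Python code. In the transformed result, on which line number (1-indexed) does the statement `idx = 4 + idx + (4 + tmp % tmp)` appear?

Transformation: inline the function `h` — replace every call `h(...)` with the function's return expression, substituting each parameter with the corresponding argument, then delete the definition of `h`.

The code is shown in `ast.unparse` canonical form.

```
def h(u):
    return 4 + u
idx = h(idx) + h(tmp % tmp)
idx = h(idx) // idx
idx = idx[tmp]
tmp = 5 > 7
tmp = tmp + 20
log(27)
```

1

Transformed code:
idx = 4 + idx + (4 + tmp % tmp)
idx = (4 + idx) // idx
idx = idx[tmp]
tmp = 5 > 7
tmp = tmp + 20
log(27)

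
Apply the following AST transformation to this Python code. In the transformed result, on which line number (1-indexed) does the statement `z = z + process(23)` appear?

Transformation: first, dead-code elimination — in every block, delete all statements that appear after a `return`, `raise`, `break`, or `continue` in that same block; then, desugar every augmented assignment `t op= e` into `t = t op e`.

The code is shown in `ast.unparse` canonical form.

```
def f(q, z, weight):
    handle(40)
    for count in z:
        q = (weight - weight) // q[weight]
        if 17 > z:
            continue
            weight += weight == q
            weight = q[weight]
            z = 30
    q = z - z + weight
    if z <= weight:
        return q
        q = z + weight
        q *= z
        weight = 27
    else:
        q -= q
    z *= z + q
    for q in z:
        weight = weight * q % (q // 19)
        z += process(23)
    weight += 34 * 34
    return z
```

Transformed code:
def f(q, z, weight):
    handle(40)
    for count in z:
        q = (weight - weight) // q[weight]
        if 17 > z:
            continue
    q = z - z + weight
    if z <= weight:
        return q
    else:
        q = q - q
    z = z * (z + q)
    for q in z:
        weight = weight * q % (q // 19)
        z = z + process(23)
    weight = weight + 34 * 34
    return z

15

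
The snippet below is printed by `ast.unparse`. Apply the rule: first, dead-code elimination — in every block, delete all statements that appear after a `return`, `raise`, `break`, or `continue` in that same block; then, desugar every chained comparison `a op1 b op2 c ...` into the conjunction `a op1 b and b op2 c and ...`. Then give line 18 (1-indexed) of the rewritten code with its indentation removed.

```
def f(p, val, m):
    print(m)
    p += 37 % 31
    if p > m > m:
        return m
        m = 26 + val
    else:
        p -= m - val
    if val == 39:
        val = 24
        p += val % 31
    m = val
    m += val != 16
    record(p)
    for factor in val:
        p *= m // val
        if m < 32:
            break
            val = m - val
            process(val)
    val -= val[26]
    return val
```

Transformed code:
def f(p, val, m):
    print(m)
    p += 37 % 31
    if p > m and m > m:
        return m
    else:
        p -= m - val
    if val == 39:
        val = 24
        p += val % 31
    m = val
    m += val != 16
    record(p)
    for factor in val:
        p *= m // val
        if m < 32:
            break
    val -= val[26]
    return val

val -= val[26]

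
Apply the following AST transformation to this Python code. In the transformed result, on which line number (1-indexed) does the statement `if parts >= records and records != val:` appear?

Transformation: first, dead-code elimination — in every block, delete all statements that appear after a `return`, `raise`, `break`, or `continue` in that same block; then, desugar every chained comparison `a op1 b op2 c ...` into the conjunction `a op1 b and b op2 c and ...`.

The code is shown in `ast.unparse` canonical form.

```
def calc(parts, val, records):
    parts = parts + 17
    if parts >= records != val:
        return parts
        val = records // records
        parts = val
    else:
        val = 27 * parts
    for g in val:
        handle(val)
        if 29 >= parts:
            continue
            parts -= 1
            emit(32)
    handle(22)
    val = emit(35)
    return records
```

3

Transformed code:
def calc(parts, val, records):
    parts = parts + 17
    if parts >= records and records != val:
        return parts
    else:
        val = 27 * parts
    for g in val:
        handle(val)
        if 29 >= parts:
            continue
    handle(22)
    val = emit(35)
    return records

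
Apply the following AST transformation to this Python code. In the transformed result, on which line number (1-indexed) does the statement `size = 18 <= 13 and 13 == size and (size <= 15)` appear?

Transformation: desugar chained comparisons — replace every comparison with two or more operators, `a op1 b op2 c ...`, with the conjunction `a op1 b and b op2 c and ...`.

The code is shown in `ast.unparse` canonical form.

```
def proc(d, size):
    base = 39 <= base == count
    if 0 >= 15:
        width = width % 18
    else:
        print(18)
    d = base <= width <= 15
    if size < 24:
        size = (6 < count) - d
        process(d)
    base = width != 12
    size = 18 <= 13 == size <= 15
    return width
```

Transformed code:
def proc(d, size):
    base = 39 <= base and base == count
    if 0 >= 15:
        width = width % 18
    else:
        print(18)
    d = base <= width and width <= 15
    if size < 24:
        size = (6 < count) - d
        process(d)
    base = width != 12
    size = 18 <= 13 and 13 == size and (size <= 15)
    return width

12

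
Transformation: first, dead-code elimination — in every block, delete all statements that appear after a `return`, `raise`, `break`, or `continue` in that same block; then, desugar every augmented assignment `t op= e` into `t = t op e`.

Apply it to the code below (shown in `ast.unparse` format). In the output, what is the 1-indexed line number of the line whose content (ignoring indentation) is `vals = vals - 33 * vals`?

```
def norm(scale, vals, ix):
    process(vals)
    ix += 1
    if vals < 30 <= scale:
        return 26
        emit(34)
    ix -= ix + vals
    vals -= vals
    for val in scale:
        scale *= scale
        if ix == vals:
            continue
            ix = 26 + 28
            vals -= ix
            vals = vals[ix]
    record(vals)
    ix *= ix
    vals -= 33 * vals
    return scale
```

Transformed code:
def norm(scale, vals, ix):
    process(vals)
    ix = ix + 1
    if vals < 30 <= scale:
        return 26
    ix = ix - (ix + vals)
    vals = vals - vals
    for val in scale:
        scale = scale * scale
        if ix == vals:
            continue
    record(vals)
    ix = ix * ix
    vals = vals - 33 * vals
    return scale

14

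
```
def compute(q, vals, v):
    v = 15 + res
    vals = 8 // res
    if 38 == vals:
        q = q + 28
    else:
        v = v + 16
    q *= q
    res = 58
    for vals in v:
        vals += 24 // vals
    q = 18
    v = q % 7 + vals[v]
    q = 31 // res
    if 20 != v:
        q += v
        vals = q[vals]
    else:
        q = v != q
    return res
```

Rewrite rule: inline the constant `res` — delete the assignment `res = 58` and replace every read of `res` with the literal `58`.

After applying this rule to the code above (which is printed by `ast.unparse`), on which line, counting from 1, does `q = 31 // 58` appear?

Transformed code:
def compute(q, vals, v):
    v = 15 + 58
    vals = 8 // 58
    if 38 == vals:
        q = q + 28
    else:
        v = v + 16
    q *= q
    for vals in v:
        vals += 24 // vals
    q = 18
    v = q % 7 + vals[v]
    q = 31 // 58
    if 20 != v:
        q += v
        vals = q[vals]
    else:
        q = v != q
    return 58

13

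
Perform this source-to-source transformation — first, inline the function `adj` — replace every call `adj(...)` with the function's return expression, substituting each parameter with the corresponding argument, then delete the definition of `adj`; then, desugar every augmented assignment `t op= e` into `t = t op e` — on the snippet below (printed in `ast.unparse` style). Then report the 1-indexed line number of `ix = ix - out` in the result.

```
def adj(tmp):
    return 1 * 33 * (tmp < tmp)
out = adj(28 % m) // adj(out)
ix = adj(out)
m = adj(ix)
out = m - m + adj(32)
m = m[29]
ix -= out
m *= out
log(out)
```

6

Transformed code:
out = 1 * 33 * (28 % m < 28 % m) // (1 * 33 * (out < out))
ix = 1 * 33 * (out < out)
m = 1 * 33 * (ix < ix)
out = m - m + 1 * 33 * (32 < 32)
m = m[29]
ix = ix - out
m = m * out
log(out)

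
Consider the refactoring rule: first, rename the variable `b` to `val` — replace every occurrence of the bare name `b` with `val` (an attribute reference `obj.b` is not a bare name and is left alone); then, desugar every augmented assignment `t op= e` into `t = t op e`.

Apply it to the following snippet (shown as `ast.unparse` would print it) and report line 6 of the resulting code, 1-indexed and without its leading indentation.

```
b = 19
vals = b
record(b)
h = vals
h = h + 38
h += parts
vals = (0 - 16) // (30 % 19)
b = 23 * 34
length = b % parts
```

h = h + parts

Transformed code:
val = 19
vals = val
record(val)
h = vals
h = h + 38
h = h + parts
vals = (0 - 16) // (30 % 19)
val = 23 * 34
length = val % parts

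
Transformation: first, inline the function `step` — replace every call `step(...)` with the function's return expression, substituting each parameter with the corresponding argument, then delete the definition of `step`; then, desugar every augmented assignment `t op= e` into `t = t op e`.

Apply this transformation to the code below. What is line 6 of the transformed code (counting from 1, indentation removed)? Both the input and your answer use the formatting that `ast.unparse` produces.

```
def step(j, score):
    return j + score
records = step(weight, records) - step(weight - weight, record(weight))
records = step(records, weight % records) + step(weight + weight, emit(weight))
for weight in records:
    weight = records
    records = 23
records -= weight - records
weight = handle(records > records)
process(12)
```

records = records - (weight - records)

Transformed code:
records = weight + records - (weight - weight + record(weight))
records = records + weight % records + (weight + weight + emit(weight))
for weight in records:
    weight = records
    records = 23
records = records - (weight - records)
weight = handle(records > records)
process(12)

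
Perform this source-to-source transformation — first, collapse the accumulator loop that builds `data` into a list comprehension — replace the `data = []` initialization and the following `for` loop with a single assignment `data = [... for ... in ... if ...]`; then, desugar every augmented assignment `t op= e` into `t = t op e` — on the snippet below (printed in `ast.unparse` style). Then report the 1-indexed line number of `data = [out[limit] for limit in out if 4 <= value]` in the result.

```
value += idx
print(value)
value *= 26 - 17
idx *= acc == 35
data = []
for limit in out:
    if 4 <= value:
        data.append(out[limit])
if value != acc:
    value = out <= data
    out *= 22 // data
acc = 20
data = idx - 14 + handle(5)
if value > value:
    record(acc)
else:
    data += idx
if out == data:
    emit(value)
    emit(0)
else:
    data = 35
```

Transformed code:
value = value + idx
print(value)
value = value * (26 - 17)
idx = idx * (acc == 35)
data = [out[limit] for limit in out if 4 <= value]
if value != acc:
    value = out <= data
    out = out * (22 // data)
acc = 20
data = idx - 14 + handle(5)
if value > value:
    record(acc)
else:
    data = data + idx
if out == data:
    emit(value)
    emit(0)
else:
    data = 35

5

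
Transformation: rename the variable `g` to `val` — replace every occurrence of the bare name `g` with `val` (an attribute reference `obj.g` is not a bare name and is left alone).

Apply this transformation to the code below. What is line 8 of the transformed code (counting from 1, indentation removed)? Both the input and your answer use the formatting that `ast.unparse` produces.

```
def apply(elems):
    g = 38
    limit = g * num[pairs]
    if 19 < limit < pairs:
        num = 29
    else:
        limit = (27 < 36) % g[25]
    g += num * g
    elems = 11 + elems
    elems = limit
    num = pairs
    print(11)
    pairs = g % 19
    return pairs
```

Transformed code:
def apply(elems):
    val = 38
    limit = val * num[pairs]
    if 19 < limit < pairs:
        num = 29
    else:
        limit = (27 < 36) % val[25]
    val += num * val
    elems = 11 + elems
    elems = limit
    num = pairs
    print(11)
    pairs = val % 19
    return pairs

val += num * val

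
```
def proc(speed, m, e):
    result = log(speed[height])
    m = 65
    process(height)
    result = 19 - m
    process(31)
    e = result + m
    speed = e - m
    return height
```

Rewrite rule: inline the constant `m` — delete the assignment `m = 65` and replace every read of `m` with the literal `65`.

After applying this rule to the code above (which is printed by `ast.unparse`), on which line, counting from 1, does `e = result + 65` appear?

6

Transformed code:
def proc(speed, m, e):
    result = log(speed[height])
    process(height)
    result = 19 - 65
    process(31)
    e = result + 65
    speed = e - 65
    return height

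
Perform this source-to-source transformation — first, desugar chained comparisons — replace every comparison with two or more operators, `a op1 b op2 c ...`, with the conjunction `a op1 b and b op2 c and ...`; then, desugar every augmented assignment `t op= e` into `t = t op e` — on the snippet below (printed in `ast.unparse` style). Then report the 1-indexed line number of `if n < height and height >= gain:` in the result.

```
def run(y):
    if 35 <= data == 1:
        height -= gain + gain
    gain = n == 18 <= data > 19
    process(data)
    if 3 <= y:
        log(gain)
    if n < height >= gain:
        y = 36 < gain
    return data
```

Transformed code:
def run(y):
    if 35 <= data and data == 1:
        height = height - (gain + gain)
    gain = n == 18 and 18 <= data and (data > 19)
    process(data)
    if 3 <= y:
        log(gain)
    if n < height and height >= gain:
        y = 36 < gain
    return data

8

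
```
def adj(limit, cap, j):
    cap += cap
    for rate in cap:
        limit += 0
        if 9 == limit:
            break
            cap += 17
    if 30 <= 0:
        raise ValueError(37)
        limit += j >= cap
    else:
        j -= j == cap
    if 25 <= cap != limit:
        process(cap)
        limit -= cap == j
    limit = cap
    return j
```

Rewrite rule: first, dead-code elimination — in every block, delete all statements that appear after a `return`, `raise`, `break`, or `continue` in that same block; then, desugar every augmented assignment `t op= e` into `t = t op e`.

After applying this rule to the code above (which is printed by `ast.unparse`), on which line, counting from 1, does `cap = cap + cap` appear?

Transformed code:
def adj(limit, cap, j):
    cap = cap + cap
    for rate in cap:
        limit = limit + 0
        if 9 == limit:
            break
    if 30 <= 0:
        raise ValueError(37)
    else:
        j = j - (j == cap)
    if 25 <= cap != limit:
        process(cap)
        limit = limit - (cap == j)
    limit = cap
    return j

2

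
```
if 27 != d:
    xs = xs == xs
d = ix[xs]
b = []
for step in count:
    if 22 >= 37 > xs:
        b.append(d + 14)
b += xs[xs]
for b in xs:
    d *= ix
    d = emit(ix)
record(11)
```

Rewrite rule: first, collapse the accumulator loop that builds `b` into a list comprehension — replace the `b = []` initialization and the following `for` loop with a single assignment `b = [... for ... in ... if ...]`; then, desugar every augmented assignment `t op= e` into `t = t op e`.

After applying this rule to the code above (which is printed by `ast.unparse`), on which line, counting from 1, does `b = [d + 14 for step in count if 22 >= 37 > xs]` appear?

4

Transformed code:
if 27 != d:
    xs = xs == xs
d = ix[xs]
b = [d + 14 for step in count if 22 >= 37 > xs]
b = b + xs[xs]
for b in xs:
    d = d * ix
    d = emit(ix)
record(11)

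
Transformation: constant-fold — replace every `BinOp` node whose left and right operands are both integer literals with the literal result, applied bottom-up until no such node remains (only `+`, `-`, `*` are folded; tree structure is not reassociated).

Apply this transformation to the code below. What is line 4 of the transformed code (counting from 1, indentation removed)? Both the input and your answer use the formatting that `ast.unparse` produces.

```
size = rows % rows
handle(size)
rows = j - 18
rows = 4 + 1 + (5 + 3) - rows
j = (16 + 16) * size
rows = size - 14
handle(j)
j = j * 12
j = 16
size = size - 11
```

rows = 13 - rows

Transformed code:
size = rows % rows
handle(size)
rows = j - 18
rows = 13 - rows
j = 32 * size
rows = size - 14
handle(j)
j = j * 12
j = 16
size = size - 11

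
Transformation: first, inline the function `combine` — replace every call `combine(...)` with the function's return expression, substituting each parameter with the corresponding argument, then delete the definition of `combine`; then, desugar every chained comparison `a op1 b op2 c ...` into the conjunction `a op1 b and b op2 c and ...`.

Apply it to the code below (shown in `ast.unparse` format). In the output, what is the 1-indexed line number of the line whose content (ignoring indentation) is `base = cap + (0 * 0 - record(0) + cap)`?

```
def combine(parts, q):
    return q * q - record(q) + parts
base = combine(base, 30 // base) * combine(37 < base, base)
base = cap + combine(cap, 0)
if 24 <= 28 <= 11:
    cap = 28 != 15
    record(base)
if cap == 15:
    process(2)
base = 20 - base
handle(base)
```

Transformed code:
base = (30 // base * (30 // base) - record(30 // base) + base) * (base * base - record(base) + (37 < base))
base = cap + (0 * 0 - record(0) + cap)
if 24 <= 28 and 28 <= 11:
    cap = 28 != 15
    record(base)
if cap == 15:
    process(2)
base = 20 - base
handle(base)

2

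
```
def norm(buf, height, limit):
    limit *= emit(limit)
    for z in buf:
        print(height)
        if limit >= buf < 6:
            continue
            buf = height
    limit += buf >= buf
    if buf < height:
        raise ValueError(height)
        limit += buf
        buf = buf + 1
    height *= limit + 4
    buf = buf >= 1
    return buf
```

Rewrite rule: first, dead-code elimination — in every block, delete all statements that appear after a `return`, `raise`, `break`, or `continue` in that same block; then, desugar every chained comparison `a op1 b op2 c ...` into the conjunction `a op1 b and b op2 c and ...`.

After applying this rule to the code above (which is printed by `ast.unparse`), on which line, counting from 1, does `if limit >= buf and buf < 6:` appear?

5

Transformed code:
def norm(buf, height, limit):
    limit *= emit(limit)
    for z in buf:
        print(height)
        if limit >= buf and buf < 6:
            continue
    limit += buf >= buf
    if buf < height:
        raise ValueError(height)
    height *= limit + 4
    buf = buf >= 1
    return buf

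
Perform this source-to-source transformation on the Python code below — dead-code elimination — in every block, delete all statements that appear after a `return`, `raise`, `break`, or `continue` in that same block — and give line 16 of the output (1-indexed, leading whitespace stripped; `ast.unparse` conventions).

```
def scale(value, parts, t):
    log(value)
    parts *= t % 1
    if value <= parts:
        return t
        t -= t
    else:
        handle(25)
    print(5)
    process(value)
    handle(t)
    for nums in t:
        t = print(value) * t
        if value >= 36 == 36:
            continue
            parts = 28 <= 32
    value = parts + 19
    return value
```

Transformed code:
def scale(value, parts, t):
    log(value)
    parts *= t % 1
    if value <= parts:
        return t
    else:
        handle(25)
    print(5)
    process(value)
    handle(t)
    for nums in t:
        t = print(value) * t
        if value >= 36 == 36:
            continue
    value = parts + 19
    return value

return value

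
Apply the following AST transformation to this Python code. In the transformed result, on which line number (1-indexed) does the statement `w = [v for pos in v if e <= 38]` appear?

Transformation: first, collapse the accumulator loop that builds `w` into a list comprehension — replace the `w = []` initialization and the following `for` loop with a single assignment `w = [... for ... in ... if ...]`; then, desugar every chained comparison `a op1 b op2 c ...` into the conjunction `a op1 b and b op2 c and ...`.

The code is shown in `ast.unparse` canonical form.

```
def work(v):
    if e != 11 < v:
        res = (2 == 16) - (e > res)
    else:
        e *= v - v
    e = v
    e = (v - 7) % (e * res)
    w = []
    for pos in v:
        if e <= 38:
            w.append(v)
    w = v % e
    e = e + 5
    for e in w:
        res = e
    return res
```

Transformed code:
def work(v):
    if e != 11 and 11 < v:
        res = (2 == 16) - (e > res)
    else:
        e *= v - v
    e = v
    e = (v - 7) % (e * res)
    w = [v for pos in v if e <= 38]
    w = v % e
    e = e + 5
    for e in w:
        res = e
    return res

8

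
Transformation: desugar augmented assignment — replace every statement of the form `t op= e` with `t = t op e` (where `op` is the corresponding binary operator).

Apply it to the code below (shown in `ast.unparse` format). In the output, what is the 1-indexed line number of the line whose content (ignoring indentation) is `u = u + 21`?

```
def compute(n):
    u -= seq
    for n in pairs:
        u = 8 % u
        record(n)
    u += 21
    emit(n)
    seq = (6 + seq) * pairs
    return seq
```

Transformed code:
def compute(n):
    u = u - seq
    for n in pairs:
        u = 8 % u
        record(n)
    u = u + 21
    emit(n)
    seq = (6 + seq) * pairs
    return seq

6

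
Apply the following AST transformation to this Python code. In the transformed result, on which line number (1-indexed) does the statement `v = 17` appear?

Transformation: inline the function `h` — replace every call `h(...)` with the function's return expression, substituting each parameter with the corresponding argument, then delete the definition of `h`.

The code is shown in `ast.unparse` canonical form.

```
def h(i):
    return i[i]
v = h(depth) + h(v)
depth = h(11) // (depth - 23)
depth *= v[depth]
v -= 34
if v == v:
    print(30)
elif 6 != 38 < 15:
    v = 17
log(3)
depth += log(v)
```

Transformed code:
v = depth[depth] + v[v]
depth = 11[11] // (depth - 23)
depth *= v[depth]
v -= 34
if v == v:
    print(30)
elif 6 != 38 < 15:
    v = 17
log(3)
depth += log(v)

8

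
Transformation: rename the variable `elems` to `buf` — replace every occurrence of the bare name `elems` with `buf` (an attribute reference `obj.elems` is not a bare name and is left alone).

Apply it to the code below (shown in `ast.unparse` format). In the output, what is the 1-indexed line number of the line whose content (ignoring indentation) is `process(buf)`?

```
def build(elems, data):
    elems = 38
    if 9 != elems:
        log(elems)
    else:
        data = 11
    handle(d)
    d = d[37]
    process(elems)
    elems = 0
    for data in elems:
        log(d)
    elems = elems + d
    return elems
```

Transformed code:
def build(buf, data):
    buf = 38
    if 9 != buf:
        log(buf)
    else:
        data = 11
    handle(d)
    d = d[37]
    process(buf)
    buf = 0
    for data in buf:
        log(d)
    buf = buf + d
    return buf

9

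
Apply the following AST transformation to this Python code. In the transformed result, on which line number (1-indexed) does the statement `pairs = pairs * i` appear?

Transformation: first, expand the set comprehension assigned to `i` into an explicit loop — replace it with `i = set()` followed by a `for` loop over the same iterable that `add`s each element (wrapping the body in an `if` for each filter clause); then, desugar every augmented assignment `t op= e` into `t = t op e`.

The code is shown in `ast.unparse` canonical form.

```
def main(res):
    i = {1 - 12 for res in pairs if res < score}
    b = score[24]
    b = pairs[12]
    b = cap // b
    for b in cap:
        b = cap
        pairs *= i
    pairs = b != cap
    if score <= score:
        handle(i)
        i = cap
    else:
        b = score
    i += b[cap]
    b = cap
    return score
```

11

Transformed code:
def main(res):
    i = set()
    for res in pairs:
        if res < score:
            i.add(1 - 12)
    b = score[24]
    b = pairs[12]
    b = cap // b
    for b in cap:
        b = cap
        pairs = pairs * i
    pairs = b != cap
    if score <= score:
        handle(i)
        i = cap
    else:
        b = score
    i = i + b[cap]
    b = cap
    return score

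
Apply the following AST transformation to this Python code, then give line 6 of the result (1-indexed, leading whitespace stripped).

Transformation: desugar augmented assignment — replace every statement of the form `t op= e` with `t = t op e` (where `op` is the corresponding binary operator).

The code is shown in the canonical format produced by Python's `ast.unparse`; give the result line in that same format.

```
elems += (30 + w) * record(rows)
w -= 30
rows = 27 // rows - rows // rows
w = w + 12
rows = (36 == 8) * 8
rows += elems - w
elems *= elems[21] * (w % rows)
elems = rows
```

Transformed code:
elems = elems + (30 + w) * record(rows)
w = w - 30
rows = 27 // rows - rows // rows
w = w + 12
rows = (36 == 8) * 8
rows = rows + (elems - w)
elems = elems * (elems[21] * (w % rows))
elems = rows

rows = rows + (elems - w)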